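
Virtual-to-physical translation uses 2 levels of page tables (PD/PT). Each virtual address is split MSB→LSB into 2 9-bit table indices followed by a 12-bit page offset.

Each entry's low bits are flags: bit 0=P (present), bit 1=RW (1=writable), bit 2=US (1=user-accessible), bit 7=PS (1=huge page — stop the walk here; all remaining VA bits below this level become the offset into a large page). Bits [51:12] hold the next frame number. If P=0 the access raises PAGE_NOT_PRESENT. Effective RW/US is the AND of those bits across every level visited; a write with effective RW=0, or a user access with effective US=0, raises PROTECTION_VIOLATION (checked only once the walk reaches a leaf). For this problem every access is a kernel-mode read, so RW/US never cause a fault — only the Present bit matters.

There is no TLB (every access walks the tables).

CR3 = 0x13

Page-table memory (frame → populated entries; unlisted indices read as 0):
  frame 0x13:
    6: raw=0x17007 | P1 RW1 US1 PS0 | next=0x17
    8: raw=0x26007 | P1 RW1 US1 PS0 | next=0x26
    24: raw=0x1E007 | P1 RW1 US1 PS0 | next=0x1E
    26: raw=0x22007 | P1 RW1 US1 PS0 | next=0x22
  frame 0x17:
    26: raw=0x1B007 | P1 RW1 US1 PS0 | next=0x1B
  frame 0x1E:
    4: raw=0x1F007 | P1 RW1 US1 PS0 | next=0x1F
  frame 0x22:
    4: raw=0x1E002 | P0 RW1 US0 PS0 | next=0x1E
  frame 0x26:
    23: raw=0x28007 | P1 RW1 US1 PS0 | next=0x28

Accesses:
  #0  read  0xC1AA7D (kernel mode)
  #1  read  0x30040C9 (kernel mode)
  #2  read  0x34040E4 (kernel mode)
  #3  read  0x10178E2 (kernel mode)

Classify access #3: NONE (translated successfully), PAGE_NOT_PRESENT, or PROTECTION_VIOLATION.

Walk each access:
#0 VA=0xC1AA7D (r,kernel):
  [0] read 0x13 idx=6: raw=0x17007 flags P=1 W=1 U=1 S=0
  [1] read 0x17 idx=26: raw=0x1B007 flags P=1 W=1 U=1 S=0
  ✓ 0x1BA7D  — 2 lookups
#1 VA=0x30040C9 (r,kernel):
  [0] read 0x13 idx=24: raw=0x1E007 flags P=1 W=1 U=1 S=0
  [1] read 0x1E idx=4: raw=0x1F007 flags P=1 W=1 U=1 S=0
  ✓ 0x1F0C9  — 2 lookups
#2 VA=0x34040E4 (r,kernel):
  [0] read 0x13 idx=26: raw=0x22007 flags P=1 W=1 U=1 S=0
  [1] read 0x22 idx=4: raw=0x1E002 flags P=0 W=1 U=0 S=0
  → PAGE_NOT_PRESENT  (2 entries read)
#3 VA=0x10178E2 (r,kernel):
  [0] read 0x13 idx=8: raw=0x26007 flags P=1 W=1 U=1 S=0
  [1] read 0x26 idx=23: raw=0x28007 flags P=1 W=1 U=1 S=0
  ✓ 0x288E2  — 2 lookups

Access #3 fault: NONE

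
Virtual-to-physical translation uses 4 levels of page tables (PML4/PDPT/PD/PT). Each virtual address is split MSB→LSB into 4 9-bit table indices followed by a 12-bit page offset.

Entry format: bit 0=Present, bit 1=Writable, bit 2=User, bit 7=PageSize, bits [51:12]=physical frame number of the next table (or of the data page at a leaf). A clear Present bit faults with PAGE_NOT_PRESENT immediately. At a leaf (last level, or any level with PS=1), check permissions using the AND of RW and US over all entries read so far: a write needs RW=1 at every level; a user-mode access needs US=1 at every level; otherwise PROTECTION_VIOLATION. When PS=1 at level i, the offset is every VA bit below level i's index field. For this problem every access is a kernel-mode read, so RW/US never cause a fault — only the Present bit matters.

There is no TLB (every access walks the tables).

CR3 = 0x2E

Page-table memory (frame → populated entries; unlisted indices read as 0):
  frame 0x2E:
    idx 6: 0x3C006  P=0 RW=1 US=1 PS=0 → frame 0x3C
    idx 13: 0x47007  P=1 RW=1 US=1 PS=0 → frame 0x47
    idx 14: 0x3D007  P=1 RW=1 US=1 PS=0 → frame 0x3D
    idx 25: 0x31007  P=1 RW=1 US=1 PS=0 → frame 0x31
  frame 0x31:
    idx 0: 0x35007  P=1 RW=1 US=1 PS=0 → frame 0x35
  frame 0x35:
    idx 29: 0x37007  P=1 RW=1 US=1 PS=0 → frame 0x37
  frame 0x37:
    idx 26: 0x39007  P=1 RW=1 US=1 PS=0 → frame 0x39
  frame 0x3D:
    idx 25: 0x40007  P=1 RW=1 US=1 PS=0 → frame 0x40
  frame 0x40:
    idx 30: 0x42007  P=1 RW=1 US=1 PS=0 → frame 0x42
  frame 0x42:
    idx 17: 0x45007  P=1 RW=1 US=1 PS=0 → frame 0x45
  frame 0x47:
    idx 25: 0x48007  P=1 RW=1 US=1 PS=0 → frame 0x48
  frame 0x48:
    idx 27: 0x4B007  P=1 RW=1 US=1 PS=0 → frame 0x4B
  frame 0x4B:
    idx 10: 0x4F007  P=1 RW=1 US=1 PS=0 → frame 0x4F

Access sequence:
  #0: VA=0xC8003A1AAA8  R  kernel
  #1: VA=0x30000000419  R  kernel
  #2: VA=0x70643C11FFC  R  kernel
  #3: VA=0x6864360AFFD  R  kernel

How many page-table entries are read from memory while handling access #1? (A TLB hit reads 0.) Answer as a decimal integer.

Per-access translation:
#0 VA=0xC8003A1AAA8 (r,kernel):
  L0: frame=0x2E idx=25 entry=0x31007 [P=1 RW=1 US=1 PS=0]
  L1: frame=0x31 idx=0 entry=0x35007 [P=1 RW=1 US=1 PS=0]
  L2: frame=0x35 idx=29 entry=0x37007 [P=1 RW=1 US=1 PS=0]
  L3: frame=0x37 idx=26 entry=0x39007 [P=1 RW=1 US=1 PS=0]
  ✓ 0x39AA8  — 4 lookups
#1 VA=0x30000000419 (r,kernel):
  L0: frame=0x2E idx=6 entry=0x3C006 [P=0 RW=1 US=1 PS=0]
  → PAGE_NOT_PRESENT  (1 entries read)
#2 VA=0x70643C11FFC (r,kernel):
  L0: frame=0x2E idx=14 entry=0x3D007 [P=1 RW=1 US=1 PS=0]
  L1: frame=0x3D idx=25 entry=0x40007 [P=1 RW=1 US=1 PS=0]
  L2: frame=0x40 idx=30 entry=0x42007 [P=1 RW=1 US=1 PS=0]
  L3: frame=0x42 idx=17 entry=0x45007 [P=1 RW=1 US=1 PS=0]
  ✓ 0x45FFC  — 4 lookups
#3 VA=0x6864360AFFD (r,kernel):
  L0: frame=0x2E idx=13 entry=0x47007 [P=1 RW=1 US=1 PS=0]
  L1: frame=0x47 idx=25 entry=0x48007 [P=1 RW=1 US=1 PS=0]
  L2: frame=0x48 idx=27 entry=0x4B007 [P=1 RW=1 US=1 PS=0]
  L3: frame=0x4B idx=10 entry=0x4F007 [P=1 RW=1 US=1 PS=0]
  ✓ 0x4FFFD  — 4 lookups

Entries read for #1: 1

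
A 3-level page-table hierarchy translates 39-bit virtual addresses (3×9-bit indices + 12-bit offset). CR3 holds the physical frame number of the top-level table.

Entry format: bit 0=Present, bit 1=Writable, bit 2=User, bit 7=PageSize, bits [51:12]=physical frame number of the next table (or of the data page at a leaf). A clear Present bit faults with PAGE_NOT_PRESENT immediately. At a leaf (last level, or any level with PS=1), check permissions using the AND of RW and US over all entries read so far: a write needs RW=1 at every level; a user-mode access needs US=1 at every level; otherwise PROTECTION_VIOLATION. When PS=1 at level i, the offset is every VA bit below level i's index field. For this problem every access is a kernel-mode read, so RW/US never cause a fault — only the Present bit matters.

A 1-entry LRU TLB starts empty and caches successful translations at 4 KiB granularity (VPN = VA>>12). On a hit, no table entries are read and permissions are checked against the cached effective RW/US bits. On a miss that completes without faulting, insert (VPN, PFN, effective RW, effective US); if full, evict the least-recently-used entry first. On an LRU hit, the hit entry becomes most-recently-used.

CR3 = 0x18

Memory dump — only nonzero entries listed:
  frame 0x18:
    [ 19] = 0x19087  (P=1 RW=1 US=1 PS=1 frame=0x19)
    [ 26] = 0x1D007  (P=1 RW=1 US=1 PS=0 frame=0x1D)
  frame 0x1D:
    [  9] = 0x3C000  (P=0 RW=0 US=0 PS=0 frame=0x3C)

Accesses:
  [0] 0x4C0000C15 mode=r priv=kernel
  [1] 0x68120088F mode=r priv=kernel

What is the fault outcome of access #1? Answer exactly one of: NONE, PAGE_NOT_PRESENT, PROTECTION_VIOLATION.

Walk each access:
#0 VA=0x4C0000C15 (r,kernel):
  [0] read 0x18 idx=19: raw=0x19087 flags P=1 W=1 U=1 S=1
  ✓ 0x19C15 (huge @L0)  — 1 lookups
#1 VA=0x68120088F (r,kernel):
  [0] read 0x18 idx=26: raw=0x1D007 flags P=1 W=1 U=1 S=0
  [1] read 0x1D idx=9: raw=0x3C000 flags P=0 W=0 U=0 S=0
  → PAGE_NOT_PRESENT  (2 entries read)

Access #1 fault: PAGE_NOT_PRESENT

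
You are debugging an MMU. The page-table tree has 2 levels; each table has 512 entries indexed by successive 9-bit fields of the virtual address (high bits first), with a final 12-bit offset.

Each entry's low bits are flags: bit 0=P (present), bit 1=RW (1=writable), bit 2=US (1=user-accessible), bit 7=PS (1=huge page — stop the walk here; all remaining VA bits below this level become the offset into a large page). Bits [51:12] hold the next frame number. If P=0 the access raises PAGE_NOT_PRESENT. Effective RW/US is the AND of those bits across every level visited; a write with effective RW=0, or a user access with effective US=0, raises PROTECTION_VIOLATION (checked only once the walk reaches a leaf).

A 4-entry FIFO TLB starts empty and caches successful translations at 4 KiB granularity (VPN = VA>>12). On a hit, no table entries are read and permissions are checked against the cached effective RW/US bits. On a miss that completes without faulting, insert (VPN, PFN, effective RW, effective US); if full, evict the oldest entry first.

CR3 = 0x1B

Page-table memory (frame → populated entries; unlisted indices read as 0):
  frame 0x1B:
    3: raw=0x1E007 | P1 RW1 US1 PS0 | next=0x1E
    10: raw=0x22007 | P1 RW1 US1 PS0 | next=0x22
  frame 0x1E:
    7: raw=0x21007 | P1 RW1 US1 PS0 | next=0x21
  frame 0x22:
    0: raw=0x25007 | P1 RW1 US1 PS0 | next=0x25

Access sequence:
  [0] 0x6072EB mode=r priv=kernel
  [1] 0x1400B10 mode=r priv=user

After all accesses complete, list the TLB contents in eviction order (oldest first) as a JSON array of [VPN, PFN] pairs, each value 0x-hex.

Per-access translation:
#0 VA=0x6072EB (r,kernel):
  [0] read 0x1B idx=3: raw=0x1E007 flags P=1 W=1 U=1 S=0
  [1] read 0x1E idx=7: raw=0x21007 flags P=1 W=1 U=1 S=0
  ⇒ phys 0x212EB  [2 reads]
#1 VA=0x1400B10 (r,user):
  [0] read 0x1B idx=10: raw=0x22007 flags P=1 W=1 U=1 S=0
  [1] read 0x22 idx=0: raw=0x25007 flags P=1 W=1 U=1 S=0
  ⇒ phys 0x25B10  [2 reads]

TLB: [["0x607", "0x21"], ["0x1400", "0x25"]]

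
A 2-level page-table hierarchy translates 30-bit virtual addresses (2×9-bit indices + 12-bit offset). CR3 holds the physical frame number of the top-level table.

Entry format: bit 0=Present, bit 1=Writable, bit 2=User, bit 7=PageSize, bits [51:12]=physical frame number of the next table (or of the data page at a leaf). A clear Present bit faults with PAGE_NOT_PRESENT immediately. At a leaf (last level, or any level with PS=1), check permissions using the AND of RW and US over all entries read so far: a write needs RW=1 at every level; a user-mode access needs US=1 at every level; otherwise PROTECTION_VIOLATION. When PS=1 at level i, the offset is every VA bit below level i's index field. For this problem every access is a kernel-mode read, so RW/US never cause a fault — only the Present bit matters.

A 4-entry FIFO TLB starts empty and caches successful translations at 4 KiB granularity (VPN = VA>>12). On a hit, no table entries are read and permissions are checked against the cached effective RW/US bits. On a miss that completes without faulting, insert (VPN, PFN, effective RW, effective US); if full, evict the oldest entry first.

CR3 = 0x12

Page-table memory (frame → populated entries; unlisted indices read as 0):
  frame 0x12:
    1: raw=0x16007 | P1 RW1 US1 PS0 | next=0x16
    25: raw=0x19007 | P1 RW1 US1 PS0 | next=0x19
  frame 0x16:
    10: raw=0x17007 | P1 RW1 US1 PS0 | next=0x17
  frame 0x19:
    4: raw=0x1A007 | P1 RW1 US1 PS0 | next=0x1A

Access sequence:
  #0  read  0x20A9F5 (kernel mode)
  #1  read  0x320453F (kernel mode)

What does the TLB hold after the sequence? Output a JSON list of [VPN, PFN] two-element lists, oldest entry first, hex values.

Trace:
#0 VA=0x20A9F5 (r,kernel):
  [0] read 0x12 idx=1: raw=0x16007 flags P=1 W=1 U=1 S=0
  [1] read 0x16 idx=10: raw=0x17007 flags P=1 W=1 U=1 S=0
  → PA=0x179F5  (2 entries read)
#1 VA=0x320453F (r,kernel):
  [0] read 0x12 idx=25: raw=0x19007 flags P=1 W=1 U=1 S=0
  [1] read 0x19 idx=4: raw=0x1A007 flags P=1 W=1 U=1 S=0
  → PA=0x1A53F  (2 entries read)

TLB: [["0x20A", "0x17"], ["0x3204", "0x1A"]]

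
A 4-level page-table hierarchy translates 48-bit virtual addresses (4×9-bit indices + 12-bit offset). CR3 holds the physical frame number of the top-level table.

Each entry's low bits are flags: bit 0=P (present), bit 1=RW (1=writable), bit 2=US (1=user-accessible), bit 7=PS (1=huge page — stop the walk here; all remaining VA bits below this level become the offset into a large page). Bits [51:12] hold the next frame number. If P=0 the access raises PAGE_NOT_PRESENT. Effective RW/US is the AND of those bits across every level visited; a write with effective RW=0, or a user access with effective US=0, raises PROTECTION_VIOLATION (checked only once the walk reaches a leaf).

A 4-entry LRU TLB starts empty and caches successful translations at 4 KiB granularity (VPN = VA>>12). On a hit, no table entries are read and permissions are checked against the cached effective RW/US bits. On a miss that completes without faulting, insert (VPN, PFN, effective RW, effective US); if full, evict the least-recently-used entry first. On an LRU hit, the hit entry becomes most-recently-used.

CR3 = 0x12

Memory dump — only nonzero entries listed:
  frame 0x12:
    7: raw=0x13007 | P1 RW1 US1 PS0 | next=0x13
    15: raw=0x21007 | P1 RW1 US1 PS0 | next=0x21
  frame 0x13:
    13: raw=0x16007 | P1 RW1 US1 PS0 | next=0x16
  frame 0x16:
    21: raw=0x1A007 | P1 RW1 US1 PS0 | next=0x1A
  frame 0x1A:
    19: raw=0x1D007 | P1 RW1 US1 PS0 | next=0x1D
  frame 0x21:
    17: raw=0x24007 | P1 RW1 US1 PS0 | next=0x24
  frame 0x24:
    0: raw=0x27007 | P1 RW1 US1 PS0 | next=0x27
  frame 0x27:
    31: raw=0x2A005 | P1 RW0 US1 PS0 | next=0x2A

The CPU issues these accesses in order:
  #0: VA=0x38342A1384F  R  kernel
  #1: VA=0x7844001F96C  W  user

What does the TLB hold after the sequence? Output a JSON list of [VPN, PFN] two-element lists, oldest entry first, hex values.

Per-access translation:
#0 VA=0x38342A1384F (r,kernel):
  L0: frame=0x12 idx=7 entry=0x13007 [P=1 RW=1 US=1 PS=0]
  L1: frame=0x13 idx=13 entry=0x16007 [P=1 RW=1 US=1 PS=0]
  L2: frame=0x16 idx=21 entry=0x1A007 [P=1 RW=1 US=1 PS=0]
  L3: frame=0x1A idx=19 entry=0x1D007 [P=1 RW=1 US=1 PS=0]
  ⇒ phys 0x1D84F  [4 reads]
#1 VA=0x7844001F96C (w,user):
  L0: frame=0x12 idx=15 entry=0x21007 [P=1 RW=1 US=1 PS=0]
  L1: frame=0x21 idx=17 entry=0x24007 [P=1 RW=1 US=1 PS=0]
  L2: frame=0x24 idx=0 entry=0x27007 [P=1 RW=1 US=1 PS=0]
  L3: frame=0x27 idx=31 entry=0x2A005 [P=1 RW=0 US=1 PS=0]
  ✗ PROTECTION_VIOLATION  [4 reads]

TLB: [["0x38342A13", "0x1D"]]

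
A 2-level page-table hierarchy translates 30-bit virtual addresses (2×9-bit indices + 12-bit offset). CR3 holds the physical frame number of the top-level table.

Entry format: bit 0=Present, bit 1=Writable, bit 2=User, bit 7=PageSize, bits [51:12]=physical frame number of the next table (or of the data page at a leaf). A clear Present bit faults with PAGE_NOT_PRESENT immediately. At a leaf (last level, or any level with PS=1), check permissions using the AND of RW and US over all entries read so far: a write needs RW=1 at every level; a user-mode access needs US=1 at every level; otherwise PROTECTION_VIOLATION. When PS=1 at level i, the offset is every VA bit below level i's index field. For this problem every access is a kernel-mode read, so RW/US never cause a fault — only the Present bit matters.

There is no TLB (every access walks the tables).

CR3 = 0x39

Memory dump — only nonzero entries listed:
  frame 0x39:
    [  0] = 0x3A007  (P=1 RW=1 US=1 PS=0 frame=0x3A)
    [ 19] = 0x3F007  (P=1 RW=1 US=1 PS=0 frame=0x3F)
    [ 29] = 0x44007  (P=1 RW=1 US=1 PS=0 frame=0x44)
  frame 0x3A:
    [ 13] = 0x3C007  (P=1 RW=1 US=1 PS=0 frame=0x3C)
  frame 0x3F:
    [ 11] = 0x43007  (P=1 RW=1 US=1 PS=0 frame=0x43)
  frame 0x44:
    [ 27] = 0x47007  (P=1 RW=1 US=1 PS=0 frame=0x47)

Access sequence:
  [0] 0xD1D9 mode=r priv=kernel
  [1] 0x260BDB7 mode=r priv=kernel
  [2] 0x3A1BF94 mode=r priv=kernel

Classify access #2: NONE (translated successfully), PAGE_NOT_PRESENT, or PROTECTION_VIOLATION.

Trace:
#0 VA=0xD1D9 (r,kernel):
  L0 @0x39[0] → 0x3A007  P=1,RW=1,US=1,PS=0
  L1 @0x3A[13] → 0x3C007  P=1,RW=1,US=1,PS=0
  → PA=0x3C1D9  (2 entries read)
#1 VA=0x260BDB7 (r,kernel):
  L0 @0x39[19] → 0x3F007  P=1,RW=1,US=1,PS=0
  L1 @0x3F[11] → 0x43007  P=1,RW=1,US=1,PS=0
  → PA=0x43DB7  (2 entries read)
#2 VA=0x3A1BF94 (r,kernel):
  L0 @0x39[29] → 0x44007  P=1,RW=1,US=1,PS=0
  L1 @0x44[27] → 0x47007  P=1,RW=1,US=1,PS=0
  → PA=0x47F94  (2 entries read)

Access #2 fault: NONE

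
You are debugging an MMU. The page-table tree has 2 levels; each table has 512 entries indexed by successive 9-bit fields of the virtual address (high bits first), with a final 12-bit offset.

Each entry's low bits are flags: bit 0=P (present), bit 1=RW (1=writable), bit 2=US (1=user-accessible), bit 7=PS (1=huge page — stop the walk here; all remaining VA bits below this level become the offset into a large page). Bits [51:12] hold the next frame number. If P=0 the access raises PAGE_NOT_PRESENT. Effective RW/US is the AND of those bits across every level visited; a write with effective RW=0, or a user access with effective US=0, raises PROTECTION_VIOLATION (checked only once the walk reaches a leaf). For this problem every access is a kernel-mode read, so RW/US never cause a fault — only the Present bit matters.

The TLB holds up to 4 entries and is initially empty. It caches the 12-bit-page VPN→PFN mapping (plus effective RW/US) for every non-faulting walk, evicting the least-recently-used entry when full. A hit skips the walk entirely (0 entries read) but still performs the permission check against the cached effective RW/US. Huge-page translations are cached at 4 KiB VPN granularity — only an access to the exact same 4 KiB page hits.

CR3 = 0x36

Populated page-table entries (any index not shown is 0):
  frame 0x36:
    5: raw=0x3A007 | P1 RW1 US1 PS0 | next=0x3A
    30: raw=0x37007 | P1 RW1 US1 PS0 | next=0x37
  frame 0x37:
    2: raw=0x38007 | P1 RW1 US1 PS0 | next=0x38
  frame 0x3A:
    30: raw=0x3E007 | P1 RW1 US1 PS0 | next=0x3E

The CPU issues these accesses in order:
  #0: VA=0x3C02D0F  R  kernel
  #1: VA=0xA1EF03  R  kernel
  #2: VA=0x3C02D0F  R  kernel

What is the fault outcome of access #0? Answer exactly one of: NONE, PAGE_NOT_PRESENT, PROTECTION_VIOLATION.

Walk each access:
#0 VA=0x3C02D0F (r,kernel):
  [0] read 0x36 idx=30: raw=0x37007 flags P=1 W=1 U=1 S=0
  [1] read 0x37 idx=2: raw=0x38007 flags P=1 W=1 U=1 S=0
  → PA=0x38D0F  (2 entries read)
#1 VA=0xA1EF03 (r,kernel):
  [0] read 0x36 idx=5: raw=0x3A007 flags P=1 W=1 U=1 S=0
  [1] read 0x3A idx=30: raw=0x3E007 flags P=1 W=1 U=1 S=0
  → PA=0x3EF03  (2 entries read)
#2 VA=0x3C02D0F (r,kernel):
  TLB hit vpn=0x3C02 → PA=0x38D0F

Access #0 fault: NONE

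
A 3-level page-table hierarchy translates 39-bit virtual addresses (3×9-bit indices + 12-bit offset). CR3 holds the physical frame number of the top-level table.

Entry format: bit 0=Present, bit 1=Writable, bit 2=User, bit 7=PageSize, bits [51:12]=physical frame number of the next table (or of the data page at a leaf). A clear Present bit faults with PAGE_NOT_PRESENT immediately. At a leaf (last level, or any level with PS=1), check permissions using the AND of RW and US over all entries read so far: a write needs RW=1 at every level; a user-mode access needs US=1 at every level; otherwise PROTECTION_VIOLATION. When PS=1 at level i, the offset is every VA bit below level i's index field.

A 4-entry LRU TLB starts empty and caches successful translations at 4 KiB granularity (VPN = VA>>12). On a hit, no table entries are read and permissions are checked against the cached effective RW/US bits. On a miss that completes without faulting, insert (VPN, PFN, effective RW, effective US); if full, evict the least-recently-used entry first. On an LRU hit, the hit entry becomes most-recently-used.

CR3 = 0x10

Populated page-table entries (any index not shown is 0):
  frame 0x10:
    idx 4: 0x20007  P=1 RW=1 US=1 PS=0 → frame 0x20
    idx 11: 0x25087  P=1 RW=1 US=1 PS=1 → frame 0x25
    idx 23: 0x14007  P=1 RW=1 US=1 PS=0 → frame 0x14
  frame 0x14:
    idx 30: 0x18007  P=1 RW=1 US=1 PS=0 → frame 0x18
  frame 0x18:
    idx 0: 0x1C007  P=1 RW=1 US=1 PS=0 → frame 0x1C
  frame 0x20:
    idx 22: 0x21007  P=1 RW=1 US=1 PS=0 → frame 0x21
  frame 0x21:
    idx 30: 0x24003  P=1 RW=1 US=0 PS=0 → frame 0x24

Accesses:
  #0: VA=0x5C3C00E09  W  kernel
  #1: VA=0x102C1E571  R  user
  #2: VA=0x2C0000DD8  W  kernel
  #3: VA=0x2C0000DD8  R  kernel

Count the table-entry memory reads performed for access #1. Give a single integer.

Trace:
#0 VA=0x5C3C00E09 (w,kernel):
  L0: frame=0x10 idx=23 entry=0x14007 [P=1 RW=1 US=1 PS=0]
  L1: frame=0x14 idx=30 entry=0x18007 [P=1 RW=1 US=1 PS=0]
  L2: frame=0x18 idx=0 entry=0x1C007 [P=1 RW=1 US=1 PS=0]
  → PA=0x1CE09  (3 entries read)
#1 VA=0x102C1E571 (r,user):
  L0: frame=0x10 idx=4 entry=0x20007 [P=1 RW=1 US=1 PS=0]
  L1: frame=0x20 idx=22 entry=0x21007 [P=1 RW=1 US=1 PS=0]
  L2: frame=0x21 idx=30 entry=0x24003 [P=1 RW=1 US=0 PS=0]
  → PROTECTION_VIOLATION  (3 entries read)
#2 VA=0x2C0000DD8 (w,kernel):
  L0: frame=0x10 idx=11 entry=0x25087 [P=1 RW=1 US=1 PS=1]
  → PA=0x25DD8 (huge @L0)  (1 entries read)
#3 VA=0x2C0000DD8 (r,kernel):
  TLB hit vpn=0x2C0000 → PA=0x25DD8

Entries read for #1: 3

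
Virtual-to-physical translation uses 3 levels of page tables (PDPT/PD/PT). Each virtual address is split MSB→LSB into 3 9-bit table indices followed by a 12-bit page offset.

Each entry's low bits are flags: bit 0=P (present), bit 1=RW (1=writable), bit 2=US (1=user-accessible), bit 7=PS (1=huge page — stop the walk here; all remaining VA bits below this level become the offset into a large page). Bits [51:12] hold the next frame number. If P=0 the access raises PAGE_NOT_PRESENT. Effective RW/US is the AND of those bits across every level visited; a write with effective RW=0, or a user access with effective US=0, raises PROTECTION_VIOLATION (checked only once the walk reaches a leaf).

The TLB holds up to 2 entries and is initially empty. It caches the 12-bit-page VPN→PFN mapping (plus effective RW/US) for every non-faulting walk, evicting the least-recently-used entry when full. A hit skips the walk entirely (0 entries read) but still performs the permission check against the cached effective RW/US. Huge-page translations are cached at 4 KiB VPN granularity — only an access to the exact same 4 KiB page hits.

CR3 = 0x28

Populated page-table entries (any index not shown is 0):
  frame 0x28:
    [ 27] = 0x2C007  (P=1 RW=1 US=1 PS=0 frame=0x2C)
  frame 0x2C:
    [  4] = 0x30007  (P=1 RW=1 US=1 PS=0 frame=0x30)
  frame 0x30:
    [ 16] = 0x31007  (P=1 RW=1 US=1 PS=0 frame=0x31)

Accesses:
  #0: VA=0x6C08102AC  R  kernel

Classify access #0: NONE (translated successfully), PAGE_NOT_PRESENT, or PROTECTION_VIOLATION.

Per-access translation:
#0 VA=0x6C08102AC (r,kernel):
  lvl0: tbl 0x28, slot 27 ⇒ 0x2C007 (P1/RW1/US1/PS0)
  lvl1: tbl 0x2C, slot 4 ⇒ 0x30007 (P1/RW1/US1/PS0)
  lvl2: tbl 0x30, slot 16 ⇒ 0x31007 (P1/RW1/US1/PS0)
  ✓ 0x312AC  — 3 lookups

Access #0 fault: NONE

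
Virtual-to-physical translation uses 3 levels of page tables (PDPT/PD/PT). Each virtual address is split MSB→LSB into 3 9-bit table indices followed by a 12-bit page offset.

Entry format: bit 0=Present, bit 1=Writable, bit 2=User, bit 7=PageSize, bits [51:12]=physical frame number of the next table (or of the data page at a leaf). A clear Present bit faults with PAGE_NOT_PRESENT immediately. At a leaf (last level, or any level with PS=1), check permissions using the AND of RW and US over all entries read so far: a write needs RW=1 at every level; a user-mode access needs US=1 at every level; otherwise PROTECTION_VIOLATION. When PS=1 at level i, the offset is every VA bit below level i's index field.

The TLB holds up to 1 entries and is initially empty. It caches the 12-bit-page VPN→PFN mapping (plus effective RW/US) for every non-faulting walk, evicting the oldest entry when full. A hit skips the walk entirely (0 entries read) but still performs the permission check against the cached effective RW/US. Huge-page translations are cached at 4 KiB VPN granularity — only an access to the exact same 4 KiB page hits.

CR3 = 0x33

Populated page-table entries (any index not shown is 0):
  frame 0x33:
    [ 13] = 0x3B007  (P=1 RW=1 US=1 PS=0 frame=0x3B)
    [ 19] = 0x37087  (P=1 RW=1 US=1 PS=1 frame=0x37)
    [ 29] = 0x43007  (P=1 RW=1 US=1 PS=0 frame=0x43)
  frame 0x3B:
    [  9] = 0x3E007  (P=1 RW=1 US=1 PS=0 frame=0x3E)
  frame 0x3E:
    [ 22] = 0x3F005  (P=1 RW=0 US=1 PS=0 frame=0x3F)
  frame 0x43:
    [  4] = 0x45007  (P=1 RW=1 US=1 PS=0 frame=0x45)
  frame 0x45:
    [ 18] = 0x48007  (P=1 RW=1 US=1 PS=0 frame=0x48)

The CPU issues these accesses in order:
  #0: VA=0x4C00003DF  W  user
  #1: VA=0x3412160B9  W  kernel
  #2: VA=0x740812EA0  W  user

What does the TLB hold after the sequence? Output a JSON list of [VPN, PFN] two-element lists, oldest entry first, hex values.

Trace:
#0 VA=0x4C00003DF (w,user):
  L0 @0x33[19] → 0x37087  P=1,RW=1,US=1,PS=1
  ⇒ phys 0x373DF (huge @L0)  [1 reads]
#1 VA=0x3412160B9 (w,kernel):
  L0 @0x33[13] → 0x3B007  P=1,RW=1,US=1,PS=0
  L1 @0x3B[9] → 0x3E007  P=1,RW=1,US=1,PS=0
  L2 @0x3E[22] → 0x3F005  P=1,RW=0,US=1,PS=0
  ✗ PROTECTION_VIOLATION  [3 reads]
#2 VA=0x740812EA0 (w,user):
  L0 @0x33[29] → 0x43007  P=1,RW=1,US=1,PS=0
  L1 @0x43[4] → 0x45007  P=1,RW=1,US=1,PS=0
  L2 @0x45[18] → 0x48007  P=1,RW=1,US=1,PS=0
  ⇒ phys 0x48EA0  [3 reads]

TLB: [["0x740812", "0x48"]]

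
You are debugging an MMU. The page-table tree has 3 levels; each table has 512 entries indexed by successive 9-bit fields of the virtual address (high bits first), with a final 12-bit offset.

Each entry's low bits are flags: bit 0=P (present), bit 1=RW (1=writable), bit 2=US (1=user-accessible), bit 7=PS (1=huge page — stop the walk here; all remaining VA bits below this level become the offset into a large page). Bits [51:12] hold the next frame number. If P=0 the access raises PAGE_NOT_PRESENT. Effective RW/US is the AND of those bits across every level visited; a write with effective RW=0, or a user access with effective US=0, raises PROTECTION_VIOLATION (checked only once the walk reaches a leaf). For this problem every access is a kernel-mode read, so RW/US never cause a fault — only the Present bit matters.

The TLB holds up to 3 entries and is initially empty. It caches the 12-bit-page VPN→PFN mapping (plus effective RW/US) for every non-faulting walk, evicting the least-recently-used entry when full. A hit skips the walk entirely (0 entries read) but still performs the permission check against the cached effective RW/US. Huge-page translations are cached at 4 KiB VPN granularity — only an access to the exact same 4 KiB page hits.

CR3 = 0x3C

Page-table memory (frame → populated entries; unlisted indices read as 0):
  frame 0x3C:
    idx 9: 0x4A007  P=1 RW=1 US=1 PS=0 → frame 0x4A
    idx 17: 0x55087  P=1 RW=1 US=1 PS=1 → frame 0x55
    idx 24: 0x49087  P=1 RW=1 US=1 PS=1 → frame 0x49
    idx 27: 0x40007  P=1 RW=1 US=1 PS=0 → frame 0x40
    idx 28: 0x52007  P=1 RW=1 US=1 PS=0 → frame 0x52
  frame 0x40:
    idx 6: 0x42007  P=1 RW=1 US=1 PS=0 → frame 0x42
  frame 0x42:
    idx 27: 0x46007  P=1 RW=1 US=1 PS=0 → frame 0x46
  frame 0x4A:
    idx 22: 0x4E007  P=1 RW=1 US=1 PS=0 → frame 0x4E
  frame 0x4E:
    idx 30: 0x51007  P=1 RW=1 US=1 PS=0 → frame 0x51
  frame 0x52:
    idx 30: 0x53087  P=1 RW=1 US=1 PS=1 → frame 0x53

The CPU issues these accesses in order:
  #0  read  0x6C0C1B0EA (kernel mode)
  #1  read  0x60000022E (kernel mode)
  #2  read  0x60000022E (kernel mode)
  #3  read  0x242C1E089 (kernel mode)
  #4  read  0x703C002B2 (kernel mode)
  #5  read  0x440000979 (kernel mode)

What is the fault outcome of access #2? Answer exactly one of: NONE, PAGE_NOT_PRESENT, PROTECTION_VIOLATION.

Per-access translation:
#0 VA=0x6C0C1B0EA (r,kernel):
  L0: frame=0x3C idx=27 entry=0x40007 [P=1 RW=1 US=1 PS=0]
  L1: frame=0x40 idx=6 entry=0x42007 [P=1 RW=1 US=1 PS=0]
  L2: frame=0x42 idx=27 entry=0x46007 [P=1 RW=1 US=1 PS=0]
  → PA=0x460EA  (3 entries read)
#1 VA=0x60000022E (r,kernel):
  L0: frame=0x3C idx=24 entry=0x49087 [P=1 RW=1 US=1 PS=1]
  → PA=0x4922E (huge @L0)  (1 entries read)
#2 VA=0x60000022E (r,kernel):
  TLB hit vpn=0x600000 → PA=0x4922E
#3 VA=0x242C1E089 (r,kernel):
  L0: frame=0x3C idx=9 entry=0x4A007 [P=1 RW=1 US=1 PS=0]
  L1: frame=0x4A idx=22 entry=0x4E007 [P=1 RW=1 US=1 PS=0]
  L2: frame=0x4E idx=30 entry=0x51007 [P=1 RW=1 US=1 PS=0]
  → PA=0x51089  (3 entries read)
#4 VA=0x703C002B2 (r,kernel):
  L0: frame=0x3C idx=28 entry=0x52007 [P=1 RW=1 US=1 PS=0]
  L1: frame=0x52 idx=30 entry=0x53087 [P=1 RW=1 US=1 PS=1]
  → PA=0x532B2 (huge @L1)  (2 entries read)
#5 VA=0x440000979 (r,kernel):
  L0: frame=0x3C idx=17 entry=0x55087 [P=1 RW=1 US=1 PS=1]
  → PA=0x55979 (huge @L0)  (1 entries read)

Access #2 fault: NONE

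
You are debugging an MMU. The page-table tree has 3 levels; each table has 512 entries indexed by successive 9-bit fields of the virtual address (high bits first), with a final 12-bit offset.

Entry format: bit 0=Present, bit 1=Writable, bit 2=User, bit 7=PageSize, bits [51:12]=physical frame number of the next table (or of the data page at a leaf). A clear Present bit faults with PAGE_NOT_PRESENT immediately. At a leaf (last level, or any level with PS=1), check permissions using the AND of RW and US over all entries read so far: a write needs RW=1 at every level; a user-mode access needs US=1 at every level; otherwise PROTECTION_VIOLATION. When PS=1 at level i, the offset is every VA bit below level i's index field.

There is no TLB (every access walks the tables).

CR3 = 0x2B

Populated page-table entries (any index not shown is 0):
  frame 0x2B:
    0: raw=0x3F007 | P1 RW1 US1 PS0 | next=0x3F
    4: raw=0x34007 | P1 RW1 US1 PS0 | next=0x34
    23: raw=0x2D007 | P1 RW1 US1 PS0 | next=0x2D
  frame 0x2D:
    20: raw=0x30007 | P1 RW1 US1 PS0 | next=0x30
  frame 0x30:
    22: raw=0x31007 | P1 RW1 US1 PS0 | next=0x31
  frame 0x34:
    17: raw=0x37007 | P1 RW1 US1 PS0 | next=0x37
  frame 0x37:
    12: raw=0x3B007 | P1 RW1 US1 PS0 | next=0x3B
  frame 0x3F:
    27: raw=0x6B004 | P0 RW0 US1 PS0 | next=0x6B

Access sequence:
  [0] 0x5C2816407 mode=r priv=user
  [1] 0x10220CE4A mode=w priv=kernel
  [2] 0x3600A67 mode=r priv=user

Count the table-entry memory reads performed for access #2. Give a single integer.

Trace:
#0 VA=0x5C2816407 (r,user):
  L0 @0x2B[23] → 0x2D007  P=1,RW=1,US=1,PS=0
  L1 @0x2D[20] → 0x30007  P=1,RW=1,US=1,PS=0
  L2 @0x30[22] → 0x31007  P=1,RW=1,US=1,PS=0
  → PA=0x31407  (3 entries read)
#1 VA=0x10220CE4A (w,kernel):
  L0 @0x2B[4] → 0x34007  P=1,RW=1,US=1,PS=0
  L1 @0x34[17] → 0x37007  P=1,RW=1,US=1,PS=0
  L2 @0x37[12] → 0x3B007  P=1,RW=1,US=1,PS=0
  → PA=0x3BE4A  (3 entries read)
#2 VA=0x3600A67 (r,user):
  L0 @0x2B[0] → 0x3F007  P=1,RW=1,US=1,PS=0
  L1 @0x3F[27] → 0x6B004  P=0,RW=0,US=1,PS=0
  → PAGE_NOT_PRESENT  (2 entries read)

Entries read for #2: 2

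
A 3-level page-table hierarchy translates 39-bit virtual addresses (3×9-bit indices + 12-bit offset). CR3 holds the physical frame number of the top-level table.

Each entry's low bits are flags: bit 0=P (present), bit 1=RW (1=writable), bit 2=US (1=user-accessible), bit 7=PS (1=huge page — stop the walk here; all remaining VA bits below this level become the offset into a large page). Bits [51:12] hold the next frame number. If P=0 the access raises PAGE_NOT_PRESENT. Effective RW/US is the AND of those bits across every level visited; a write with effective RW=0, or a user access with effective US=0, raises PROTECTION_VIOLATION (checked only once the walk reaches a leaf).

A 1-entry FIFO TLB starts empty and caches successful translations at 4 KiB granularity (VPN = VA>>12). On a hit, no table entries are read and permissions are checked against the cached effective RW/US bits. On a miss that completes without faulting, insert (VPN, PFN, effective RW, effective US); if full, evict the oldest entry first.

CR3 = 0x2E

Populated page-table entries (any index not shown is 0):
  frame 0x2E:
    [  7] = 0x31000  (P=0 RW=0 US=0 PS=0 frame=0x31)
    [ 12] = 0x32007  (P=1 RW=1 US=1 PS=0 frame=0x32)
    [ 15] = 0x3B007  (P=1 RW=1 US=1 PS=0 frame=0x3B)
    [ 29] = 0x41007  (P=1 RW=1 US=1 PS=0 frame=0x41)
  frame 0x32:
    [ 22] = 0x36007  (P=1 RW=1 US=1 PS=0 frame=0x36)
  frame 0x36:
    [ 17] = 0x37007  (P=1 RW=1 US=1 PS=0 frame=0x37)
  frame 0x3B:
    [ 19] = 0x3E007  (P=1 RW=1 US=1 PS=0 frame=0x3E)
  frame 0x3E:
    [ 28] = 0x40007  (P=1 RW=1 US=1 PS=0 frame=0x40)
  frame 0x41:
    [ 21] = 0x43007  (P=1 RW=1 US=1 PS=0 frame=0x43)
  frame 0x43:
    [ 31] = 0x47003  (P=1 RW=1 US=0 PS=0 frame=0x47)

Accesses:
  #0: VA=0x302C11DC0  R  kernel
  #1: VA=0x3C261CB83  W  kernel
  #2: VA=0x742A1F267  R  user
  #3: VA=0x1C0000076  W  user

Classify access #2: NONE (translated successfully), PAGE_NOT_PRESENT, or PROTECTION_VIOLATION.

Walk each access:
#0 VA=0x302C11DC0 (r,kernel):
  L0: frame=0x2E idx=12 entry=0x32007 [P=1 RW=1 US=1 PS=0]
  L1: frame=0x32 idx=22 entry=0x36007 [P=1 RW=1 US=1 PS=0]
  L2: frame=0x36 idx=17 entry=0x37007 [P=1 RW=1 US=1 PS=0]
  ⇒ phys 0x37DC0  [3 reads]
#1 VA=0x3C261CB83 (w,kernel):
  L0: frame=0x2E idx=15 entry=0x3B007 [P=1 RW=1 US=1 PS=0]
  L1: frame=0x3B idx=19 entry=0x3E007 [P=1 RW=1 US=1 PS=0]
  L2: frame=0x3E idx=28 entry=0x40007 [P=1 RW=1 US=1 PS=0]
  ⇒ phys 0x40B83  [3 reads]
#2 VA=0x742A1F267 (r,user):
  L0: frame=0x2E idx=29 entry=0x41007 [P=1 RW=1 US=1 PS=0]
  L1: frame=0x41 idx=21 entry=0x43007 [P=1 RW=1 US=1 PS=0]
  L2: frame=0x43 idx=31 entry=0x47003 [P=1 RW=1 US=0 PS=0]
  ✗ PROTECTION_VIOLATION  [3 reads]
#3 VA=0x1C0000076 (w,user):
  L0: frame=0x2E idx=7 entry=0x31000 [P=0 RW=0 US=0 PS=0]
  ✗ PAGE_NOT_PRESENT  [1 reads]

Access #2 fault: PROTECTION_VIOLATION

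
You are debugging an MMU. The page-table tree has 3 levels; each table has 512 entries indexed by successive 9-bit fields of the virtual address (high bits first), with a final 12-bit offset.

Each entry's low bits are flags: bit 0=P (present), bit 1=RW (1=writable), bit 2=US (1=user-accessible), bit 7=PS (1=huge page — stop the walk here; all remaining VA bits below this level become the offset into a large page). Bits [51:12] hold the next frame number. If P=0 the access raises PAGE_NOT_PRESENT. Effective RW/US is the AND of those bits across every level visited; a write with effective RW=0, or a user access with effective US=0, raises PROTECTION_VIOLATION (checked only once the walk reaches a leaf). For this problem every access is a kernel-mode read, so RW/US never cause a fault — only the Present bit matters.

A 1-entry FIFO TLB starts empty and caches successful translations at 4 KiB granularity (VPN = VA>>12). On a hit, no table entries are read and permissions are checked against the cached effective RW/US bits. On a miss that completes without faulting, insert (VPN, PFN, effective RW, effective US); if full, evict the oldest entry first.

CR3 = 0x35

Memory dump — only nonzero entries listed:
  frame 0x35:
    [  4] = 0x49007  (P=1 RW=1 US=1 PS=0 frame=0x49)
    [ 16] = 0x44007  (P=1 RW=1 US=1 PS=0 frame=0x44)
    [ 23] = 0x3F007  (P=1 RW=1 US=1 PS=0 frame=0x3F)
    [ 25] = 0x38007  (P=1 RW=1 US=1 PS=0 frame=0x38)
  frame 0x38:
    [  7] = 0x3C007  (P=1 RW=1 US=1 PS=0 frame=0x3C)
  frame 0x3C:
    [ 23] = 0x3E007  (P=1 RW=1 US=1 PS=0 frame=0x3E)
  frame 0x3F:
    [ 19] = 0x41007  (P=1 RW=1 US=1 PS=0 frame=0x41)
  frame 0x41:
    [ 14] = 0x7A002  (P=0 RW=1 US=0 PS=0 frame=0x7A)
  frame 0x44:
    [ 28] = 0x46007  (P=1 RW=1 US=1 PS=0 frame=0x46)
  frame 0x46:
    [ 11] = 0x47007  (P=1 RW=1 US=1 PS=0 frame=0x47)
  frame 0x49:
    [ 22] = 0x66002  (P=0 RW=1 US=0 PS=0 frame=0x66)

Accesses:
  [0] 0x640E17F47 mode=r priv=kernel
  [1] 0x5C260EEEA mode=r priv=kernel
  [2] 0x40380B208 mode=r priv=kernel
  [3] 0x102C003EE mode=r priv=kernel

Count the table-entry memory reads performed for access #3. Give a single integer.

Walk each access:
#0 VA=0x640E17F47 (r,kernel):
  lvl0: tbl 0x35, slot 25 ⇒ 0x38007 (P1/RW1/US1/PS0)
  lvl1: tbl 0x38, slot 7 ⇒ 0x3C007 (P1/RW1/US1/PS0)
  lvl2: tbl 0x3C, slot 23 ⇒ 0x3E007 (P1/RW1/US1/PS0)
  ⇒ phys 0x3EF47  [3 reads]
#1 VA=0x5C260EEEA (r,kernel):
  lvl0: tbl 0x35, slot 23 ⇒ 0x3F007 (P1/RW1/US1/PS0)
  lvl1: tbl 0x3F, slot 19 ⇒ 0x41007 (P1/RW1/US1/PS0)
  lvl2: tbl 0x41, slot 14 ⇒ 0x7A002 (P0/RW1/US0/PS0)
  ⇒ fault: PAGE_NOT_PRESENT  — 3 lookups
#2 VA=0x40380B208 (r,kernel):
  lvl0: tbl 0x35, slot 16 ⇒ 0x44007 (P1/RW1/US1/PS0)
  lvl1: tbl 0x44, slot 28 ⇒ 0x46007 (P1/RW1/US1/PS0)
  lvl2: tbl 0x46, slot 11 ⇒ 0x47007 (P1/RW1/US1/PS0)
  ⇒ phys 0x47208  [3 reads]
#3 VA=0x102C003EE (r,kernel):
  lvl0: tbl 0x35, slot 4 ⇒ 0x49007 (P1/RW1/US1/PS0)
  lvl1: tbl 0x49, slot 22 ⇒ 0x66002 (P0/RW1/US0/PS0)
  ⇒ fault: PAGE_NOT_PRESENT  — 2 lookups

Entries read for #3: 2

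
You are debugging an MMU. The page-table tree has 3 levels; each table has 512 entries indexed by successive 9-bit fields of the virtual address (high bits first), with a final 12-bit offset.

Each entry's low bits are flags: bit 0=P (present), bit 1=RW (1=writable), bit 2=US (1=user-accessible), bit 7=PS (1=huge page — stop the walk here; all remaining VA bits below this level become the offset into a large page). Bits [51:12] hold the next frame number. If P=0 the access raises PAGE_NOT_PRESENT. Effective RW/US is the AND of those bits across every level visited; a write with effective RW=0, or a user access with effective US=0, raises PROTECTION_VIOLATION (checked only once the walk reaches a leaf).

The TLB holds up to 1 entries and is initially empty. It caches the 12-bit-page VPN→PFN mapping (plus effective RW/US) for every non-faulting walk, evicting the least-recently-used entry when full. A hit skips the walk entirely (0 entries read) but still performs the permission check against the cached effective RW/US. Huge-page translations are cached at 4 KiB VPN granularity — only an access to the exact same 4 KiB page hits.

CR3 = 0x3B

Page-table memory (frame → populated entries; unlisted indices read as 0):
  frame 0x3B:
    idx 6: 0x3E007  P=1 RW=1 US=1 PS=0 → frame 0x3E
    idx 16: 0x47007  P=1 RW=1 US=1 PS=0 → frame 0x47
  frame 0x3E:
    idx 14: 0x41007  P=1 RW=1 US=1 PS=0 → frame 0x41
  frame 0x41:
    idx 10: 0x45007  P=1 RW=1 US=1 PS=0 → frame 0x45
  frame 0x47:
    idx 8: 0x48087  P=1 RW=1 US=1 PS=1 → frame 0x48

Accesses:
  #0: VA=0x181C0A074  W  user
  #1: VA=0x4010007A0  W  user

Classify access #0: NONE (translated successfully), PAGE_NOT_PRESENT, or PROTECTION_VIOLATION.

Per-access translation:
#0 VA=0x181C0A074 (w,user):
  lvl0: tbl 0x3B, slot 6 ⇒ 0x3E007 (P1/RW1/US1/PS0)
  lvl1: tbl 0x3E, slot 14 ⇒ 0x41007 (P1/RW1/US1/PS0)
  lvl2: tbl 0x41, slot 10 ⇒ 0x45007 (P1/RW1/US1/PS0)
  → PA=0x45074  (3 entries read)
#1 VA=0x4010007A0 (w,user):
  lvl0: tbl 0x3B, slot 16 ⇒ 0x47007 (P1/RW1/US1/PS0)
  lvl1: tbl 0x47, slot 8 ⇒ 0x48087 (P1/RW1/US1/PS1)
  → PA=0x487A0 (huge @L1)  (2 entries read)

Access #0 fault: NONE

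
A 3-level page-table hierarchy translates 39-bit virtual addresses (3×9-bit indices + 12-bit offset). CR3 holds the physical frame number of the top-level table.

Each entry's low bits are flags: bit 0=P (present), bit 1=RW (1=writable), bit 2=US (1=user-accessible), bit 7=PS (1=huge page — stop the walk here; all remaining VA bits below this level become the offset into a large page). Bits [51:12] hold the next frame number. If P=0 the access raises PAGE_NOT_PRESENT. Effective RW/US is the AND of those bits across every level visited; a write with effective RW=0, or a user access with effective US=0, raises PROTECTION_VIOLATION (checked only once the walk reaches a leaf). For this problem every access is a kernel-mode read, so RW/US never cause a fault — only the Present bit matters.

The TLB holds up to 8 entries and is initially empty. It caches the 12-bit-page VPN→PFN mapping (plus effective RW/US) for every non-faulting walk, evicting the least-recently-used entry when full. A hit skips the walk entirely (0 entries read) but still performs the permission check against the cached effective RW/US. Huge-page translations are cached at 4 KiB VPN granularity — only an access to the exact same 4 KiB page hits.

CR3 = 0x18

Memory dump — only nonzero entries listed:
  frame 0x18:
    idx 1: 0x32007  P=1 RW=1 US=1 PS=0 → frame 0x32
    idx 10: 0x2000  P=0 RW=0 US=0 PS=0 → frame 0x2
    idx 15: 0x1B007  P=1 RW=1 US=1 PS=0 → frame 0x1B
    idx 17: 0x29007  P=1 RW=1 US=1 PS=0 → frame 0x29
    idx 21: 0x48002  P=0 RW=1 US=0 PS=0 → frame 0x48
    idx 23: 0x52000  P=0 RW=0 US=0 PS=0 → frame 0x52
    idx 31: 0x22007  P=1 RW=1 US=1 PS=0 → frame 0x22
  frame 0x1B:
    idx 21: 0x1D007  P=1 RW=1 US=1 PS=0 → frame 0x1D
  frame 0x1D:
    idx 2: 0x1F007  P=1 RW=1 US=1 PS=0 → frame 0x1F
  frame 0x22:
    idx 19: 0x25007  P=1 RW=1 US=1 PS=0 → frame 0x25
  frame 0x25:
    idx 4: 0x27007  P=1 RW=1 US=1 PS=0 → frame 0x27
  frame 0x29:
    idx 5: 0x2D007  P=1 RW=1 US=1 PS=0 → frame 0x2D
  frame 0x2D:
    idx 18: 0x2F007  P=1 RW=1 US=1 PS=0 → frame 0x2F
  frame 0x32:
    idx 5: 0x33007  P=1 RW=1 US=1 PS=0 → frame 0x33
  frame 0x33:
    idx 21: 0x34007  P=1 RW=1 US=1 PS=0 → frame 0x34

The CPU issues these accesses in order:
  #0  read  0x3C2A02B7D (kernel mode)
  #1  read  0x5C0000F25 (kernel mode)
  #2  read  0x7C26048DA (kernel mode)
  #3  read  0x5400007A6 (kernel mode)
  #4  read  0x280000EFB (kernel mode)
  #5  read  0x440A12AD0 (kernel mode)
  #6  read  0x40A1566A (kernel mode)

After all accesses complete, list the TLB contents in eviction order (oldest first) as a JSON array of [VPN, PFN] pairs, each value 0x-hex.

Trace:
#0 VA=0x3C2A02B7D (r,kernel):
  L0 @0x18[15] → 0x1B007  P=1,RW=1,US=1,PS=0
  L1 @0x1B[21] → 0x1D007  P=1,RW=1,US=1,PS=0
  L2 @0x1D[2] → 0x1F007  P=1,RW=1,US=1,PS=0
  ⇒ phys 0x1FB7D  [3 reads]
#1 VA=0x5C0000F25 (r,kernel):
  L0 @0x18[23] → 0x52000  P=0,RW=0,US=0,PS=0
  ⇒ fault: PAGE_NOT_PRESENT  — 1 lookups
#2 VA=0x7C26048DA (r,kernel):
  L0 @0x18[31] → 0x22007  P=1,RW=1,US=1,PS=0
  L1 @0x22[19] → 0x25007  P=1,RW=1,US=1,PS=0
  L2 @0x25[4] → 0x27007  P=1,RW=1,US=1,PS=0
  ⇒ phys 0x278DA  [3 reads]
#3 VA=0x5400007A6 (r,kernel):
  L0 @0x18[21] → 0x48002  P=0,RW=1,US=0,PS=0
  ⇒ fault: PAGE_NOT_PRESENT  — 1 lookups
#4 VA=0x280000EFB (r,kernel):
  L0 @0x18[10] → 0x2000  P=0,RW=0,US=0,PS=0
  ⇒ fault: PAGE_NOT_PRESENT  — 1 lookups
#5 VA=0x440A12AD0 (r,kernel):
  L0 @0x18[17] → 0x29007  P=1,RW=1,US=1,PS=0
  L1 @0x29[5] → 0x2D007  P=1,RW=1,US=1,PS=0
  L2 @0x2D[18] → 0x2F007  P=1,RW=1,US=1,PS=0
  ⇒ phys 0x2FAD0  [3 reads]
#6 VA=0x40A1566A (r,kernel):
  L0 @0x18[1] → 0x32007  P=1,RW=1,US=1,PS=0
  L1 @0x32[5] → 0x33007  P=1,RW=1,US=1,PS=0
  L2 @0x33[21] → 0x34007  P=1,RW=1,US=1,PS=0
  ⇒ phys 0x3466A  [3 reads]

TLB: [["0x3C2A02", "0x1F"], ["0x7C2604", "0x27"], ["0x440A12", "0x2F"], ["0x40A15", "0x34"]]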